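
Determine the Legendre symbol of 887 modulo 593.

-1

(887|593)
  = (294|593)    [887 ≡ 294 mod 593]
  = (147|593)    [593 ≡ 1 mod 8 ⇒ (2|593) = +1]
  = (593|147)    [QR: 593 ≡ 1 mod 4, sign kept]
  = (5|147)    [593 ≡ 5 mod 147]
  = (147|5)    [QR: 5 ≡ 1 mod 4, sign kept]
  = (2|5)    [147 ≡ 2 mod 5]
  = -(1|5)    [5 ≡ 5 mod 8 ⇒ (2|5) = -1]
  = -1    [(1|5) = 1]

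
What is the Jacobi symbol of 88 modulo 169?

(88|169)
  = (11|169)    [169 ≡ 1 mod 8 ⇒ (2|169)^3 = +1]
  = (169|11)    [QR: 169 ≡ 1 mod 4, sign kept]
  = (4|11)    [169 ≡ 4 mod 11]
  = (1|11)    [11 ≡ 3 mod 8 ⇒ (2|11)^2 = +1]
  = 1    [(1|11) = 1]

1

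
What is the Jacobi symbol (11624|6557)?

(11624|6557)
  = (5067|6557)    [11624 ≡ 5067 mod 6557]
  = (6557|5067)    [QR: 6557 ≡ 1 mod 4, sign kept]
  = (1490|5067)    [6557 ≡ 1490 mod 5067]
  = -(745|5067)    [5067 ≡ 3 mod 8 ⇒ (2|5067) = -1]
  = -(5067|745)    [QR: 745 ≡ 1 mod 4, sign kept]
  = -(597|745)    [5067 ≡ 597 mod 745]
  = -(745|597)    [QR: 597 ≡ 1 mod 4, sign kept]
  = -(148|597)    [745 ≡ 148 mod 597]
  = -(37|597)    [597 ≡ 5 mod 8 ⇒ (2|597)^2 = +1]
  = -(597|37)    [QR: 37 ≡ 1 mod 4, sign kept]
  = -(5|37)    [597 ≡ 5 mod 37]
  = -(37|5)    [QR: 5 ≡ 1 mod 4, sign kept]
  = -(2|5)    [37 ≡ 2 mod 5]
  = (1|5)    [5 ≡ 5 mod 8 ⇒ (2|5) = -1]
  = 1    [(1|5) = 1]

1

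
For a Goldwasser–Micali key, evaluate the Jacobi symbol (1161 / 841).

Reduce the numerator: 1161 ≡ 320 (mod 841), so (1161 / 841) = (320 / 841).
Factor out 2: 320 = 2^6·5. Since 841 ≡ 1 (mod 8), (2 / 841) = +1, and (2 / 841)^6 = +1. Now have (5 / 841).
5 ≡ 1 (mod 4), so quadratic reciprocity gives (5 / 841) = (841 / 5). Reduce: 841 ≡ 1 (mod 5). Now have (1 / 5).
(1 / 5) = 1. Collecting the sign factors: 1.

1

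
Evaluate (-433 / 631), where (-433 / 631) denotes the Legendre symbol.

-1

Reduce the numerator: -433 ≡ 198 (mod 631), so (-433 / 631) = (198 / 631).
Factor out 2: 198 = 2·99. Since 631 ≡ 7 (mod 8), (2 / 631) = +1. Now have (99 / 631).
Both 99 ≡ 3 and 631 ≡ 3 (mod 4), so reciprocity gives (99 / 631) = -(631 / 99). Reduce: 631 ≡ 37 (mod 99). Now have -(37 / 99).
37 ≡ 1 (mod 4), so quadratic reciprocity gives (37 / 99) = (99 / 37). Reduce: 99 ≡ 25 (mod 37). Now have -(25 / 37).
25 ≡ 1 (mod 4), so quadratic reciprocity gives (25 / 37) = (37 / 25). Reduce: 37 ≡ 12 (mod 25). Now have -(12 / 25).
Factor out 2: 12 = 2^2·3. Since 25 ≡ 1 (mod 8), (2 / 25) = +1, and (2 / 25)^2 = +1. Now have -(3 / 25).
25 ≡ 1 (mod 4), so quadratic reciprocity gives (3 / 25) = (25 / 3). Reduce: 25 ≡ 1 (mod 3). Now have -(1 / 3).
(1 / 3) = 1. Collecting the sign factors: -1.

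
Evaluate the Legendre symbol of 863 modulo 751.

(863|751)
  = (112|751)    [863 ≡ 112 mod 751]
  = (7|751)    [751 ≡ 7 mod 8 ⇒ (2|751)^4 = +1]
  = -(751|7)    [QR: both ≡ 3 mod 4, sign flips]
  = -(2|7)    [751 ≡ 2 mod 7]
  = -(1|7)    [7 ≡ 7 mod 8 ⇒ (2|7) = +1]
  = -1    [(1|7) = 1]

-1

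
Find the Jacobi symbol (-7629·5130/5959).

By multiplicativity, (-7629·5130/5959) = (-7629/5959)·(5130/5959).
First factor (-7629/5959):
(-7629/5959)
  = -(7629/5959)    [5959 ≡ 3 mod 4 ⇒ (-1/5959) = -1]
  = -(1670/5959)    [7629 ≡ 1670 mod 5959]
  = -(835/5959)    [5959 ≡ 7 mod 8 ⇒ (2/5959) = +1]
  = (5959/835)    [QR: both ≡ 3 mod 4, sign flips]
  = (114/835)    [5959 ≡ 114 mod 835]
  = -(57/835)    [835 ≡ 3 mod 8 ⇒ (2/835) = -1]
  = -(835/57)    [QR: 57 ≡ 1 mod 4, sign kept]
  = -(37/57)    [835 ≡ 37 mod 57]
  = -(57/37)    [QR: 37 ≡ 1 mod 4, sign kept]
  = -(20/37)    [57 ≡ 20 mod 37]
  = -(5/37)    [37 ≡ 5 mod 8 ⇒ (2/37)^2 = +1]
  = -(37/5)    [QR: 5 ≡ 1 mod 4, sign kept]
  = -(2/5)    [37 ≡ 2 mod 5]
  = (1/5)    [5 ≡ 5 mod 8 ⇒ (2/5) = -1]
  = 1    [(1/5) = 1]
Second factor (5130/5959):
(5130/5959)
  = (2565/5959)    [5959 ≡ 7 mod 8 ⇒ (2/5959) = +1]
  = (5959/2565)    [QR: 2565 ≡ 1 mod 4, sign kept]
  = (829/2565)    [5959 ≡ 829 mod 2565]
  = (2565/829)    [QR: 829 ≡ 1 mod 4, sign kept]
  = (78/829)    [2565 ≡ 78 mod 829]
  = -(39/829)    [829 ≡ 5 mod 8 ⇒ (2/829) = -1]
  = -(829/39)    [QR: 829 ≡ 1 mod 4, sign kept]
  = -(10/39)    [829 ≡ 10 mod 39]
  = -(5/39)    [39 ≡ 7 mod 8 ⇒ (2/39) = +1]
  = -(39/5)    [QR: 5 ≡ 1 mod 4, sign kept]
  = -(4/5)    [39 ≡ 4 mod 5]
  = -(1/5)    [5 ≡ 5 mod 8 ⇒ (2/5)^2 = +1]
  = -1    [(1/5) = 1]
Product: (1)·(-1) = -1.

-1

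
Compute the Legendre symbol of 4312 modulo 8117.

(4312 / 8117)
  = -(539 / 8117)    [8117 ≡ 5 mod 8 ⇒ (2 / 8117)^3 = -1]
  = -(8117 / 539)    [QR: 8117 ≡ 1 mod 4, sign kept]
  = -(32 / 539)    [8117 ≡ 32 mod 539]
  = (1 / 539)    [539 ≡ 3 mod 8 ⇒ (2 / 539)^5 = -1]
  = 1    [(1 / 539) = 1]

1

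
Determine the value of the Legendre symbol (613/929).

-1

(613/929)
  = (929/613)    [QR: 613 ≡ 1 mod 4, sign kept]
  = (316/613)    [929 ≡ 316 mod 613]
  = (79/613)    [613 ≡ 5 mod 8 ⇒ (2/613)^2 = +1]
  = (613/79)    [QR: 613 ≡ 1 mod 4, sign kept]
  = (60/79)    [613 ≡ 60 mod 79]
  = (15/79)    [79 ≡ 7 mod 8 ⇒ (2/79)^2 = +1]
  = -(79/15)    [QR: both ≡ 3 mod 4, sign flips]
  = -(4/15)    [79 ≡ 4 mod 15]
  = -(1/15)    [15 ≡ 7 mod 8 ⇒ (2/15)^2 = +1]
  = -1    [(1/15) = 1]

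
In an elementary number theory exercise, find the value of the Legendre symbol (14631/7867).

1

Reduce the numerator: 14631 ≡ 6764 (mod 7867), so (14631/7867) = (6764/7867).
Factor out 2: 6764 = 2^2·1691. Since 7867 ≡ 3 (mod 8), (2/7867) = -1, and (2/7867)^2 = +1. Now have (1691/7867).
Both 1691 ≡ 3 and 7867 ≡ 3 (mod 4), so reciprocity gives (1691/7867) = -(7867/1691). Reduce: 7867 ≡ 1103 (mod 1691). Now have -(1103/1691).
Both 1103 ≡ 3 and 1691 ≡ 3 (mod 4), so reciprocity gives (1103/1691) = -(1691/1103). Reduce: 1691 ≡ 588 (mod 1103). Now have (588/1103).
Factor out 2: 588 = 2^2·147. Since 1103 ≡ 7 (mod 8), (2/1103) = +1, and (2/1103)^2 = +1. Now have (147/1103).
Both 147 ≡ 3 and 1103 ≡ 3 (mod 4), so reciprocity gives (147/1103) = -(1103/147). Reduce: 1103 ≡ 74 (mod 147). Now have -(74/147).
Factor out 2: 74 = 2·37. Since 147 ≡ 3 (mod 8), (2/147) = -1. Now have (37/147).
37 ≡ 1 (mod 4), so quadratic reciprocity gives (37/147) = (147/37). Reduce: 147 ≡ 36 (mod 37). Now have (36/37).
Factor out 2: 36 = 2^2·9. Since 37 ≡ 5 (mod 8), (2/37) = -1, and (2/37)^2 = +1. Now have (9/37).
9 ≡ 1 (mod 4), so quadratic reciprocity gives (9/37) = (37/9). Reduce: 37 ≡ 1 (mod 9). Now have (1/9).
(1/9) = 1. Collecting the sign factors: 1.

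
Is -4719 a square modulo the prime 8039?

yes

Reduce the numerator: -4719 ≡ 3320 (mod 8039), so (-4719|8039) = (3320|8039).
Factor out 2: 3320 = 2^3·415. Since 8039 ≡ 7 (mod 8), (2|8039) = +1, and (2|8039)^3 = +1. Now have (415|8039).
Both 415 ≡ 3 and 8039 ≡ 3 (mod 4), so reciprocity gives (415|8039) = -(8039|415). Reduce: 8039 ≡ 154 (mod 415). Now have -(154|415).
Factor out 2: 154 = 2·77. Since 415 ≡ 7 (mod 8), (2|415) = +1. Now have -(77|415).
77 ≡ 1 (mod 4), so quadratic reciprocity gives (77|415) = (415|77). Reduce: 415 ≡ 30 (mod 77). Now have -(30|77).
Factor out 2: 30 = 2·15. Since 77 ≡ 5 (mod 8), (2|77) = -1. Now have (15|77).
77 ≡ 1 (mod 4), so quadratic reciprocity gives (15|77) = (77|15). Reduce: 77 ≡ 2 (mod 15). Now have (2|15).
Factor out 2: 2 = 2. Since 15 ≡ 7 (mod 8), (2|15) = +1. Now have (1|15).
(1|15) = 1. Collecting the sign factors: 1.
(-4719|8039) = 1, and 8039 is prime, so -4719 is a quadratic residue mod 8039.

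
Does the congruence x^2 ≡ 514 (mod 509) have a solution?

yes

(514|509)
  = (5|509)    [514 ≡ 5 mod 509]
  = (509|5)    [QR: 5 ≡ 1 mod 4, sign kept]
  = (4|5)    [509 ≡ 4 mod 5]
  = (1|5)    [5 ≡ 5 mod 8 ⇒ (2|5)^2 = +1]
  = 1    [(1|5) = 1]
(514|509) = 1, and 509 is prime, so 514 is a quadratic residue mod 509.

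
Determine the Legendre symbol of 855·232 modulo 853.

-1

By multiplicativity, (855·232 / 853) = (855 / 853)·(232 / 853).
First factor (855 / 853):
(855 / 853)
  = (2 / 853)    [855 ≡ 2 mod 853]
  = -(1 / 853)    [853 ≡ 5 mod 8 ⇒ (2 / 853) = -1]
  = -1    [(1 / 853) = 1]
Second factor (232 / 853):
(232 / 853)
  = -(29 / 853)    [853 ≡ 5 mod 8 ⇒ (2 / 853)^3 = -1]
  = -(853 / 29)    [QR: 29 ≡ 1 mod 4, sign kept]
  = -(12 / 29)    [853 ≡ 12 mod 29]
  = -(3 / 29)    [29 ≡ 5 mod 8 ⇒ (2 / 29)^2 = +1]
  = -(29 / 3)    [QR: 29 ≡ 1 mod 4, sign kept]
  = -(2 / 3)    [29 ≡ 2 mod 3]
  = (1 / 3)    [3 ≡ 3 mod 8 ⇒ (2 / 3) = -1]
  = 1    [(1 / 3) = 1]
Product: (-1)·(1) = -1.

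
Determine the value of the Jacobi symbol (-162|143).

(-162|143)
  = (124|143)    [-162 ≡ 124 mod 143]
  = (31|143)    [143 ≡ 7 mod 8 ⇒ (2|143)^2 = +1]
  = -(143|31)    [QR: both ≡ 3 mod 4, sign flips]
  = -(19|31)    [143 ≡ 19 mod 31]
  = (31|19)    [QR: both ≡ 3 mod 4, sign flips]
  = (12|19)    [31 ≡ 12 mod 19]
  = (3|19)    [19 ≡ 3 mod 8 ⇒ (2|19)^2 = +1]
  = -(19|3)    [QR: both ≡ 3 mod 4, sign flips]
  = -(1|3)    [19 ≡ 1 mod 3]
  = -1    [(1|3) = 1]

-1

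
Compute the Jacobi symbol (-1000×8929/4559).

-1

By multiplicativity, (-1000·8929/4559) = (-1000/4559)·(8929/4559).
First factor (-1000/4559):
Reduce the numerator: -1000 ≡ 3559 (mod 4559), so (-1000/4559) = (3559/4559).
Both 3559 ≡ 3 and 4559 ≡ 3 (mod 4), so reciprocity gives (3559/4559) = -(4559/3559). Reduce: 4559 ≡ 1000 (mod 3559). Now have -(1000/3559).
Factor out 2: 1000 = 2^3·125. Since 3559 ≡ 7 (mod 8), (2/3559) = +1, and (2/3559)^3 = +1. Now have -(125/3559).
125 ≡ 1 (mod 4), so quadratic reciprocity gives (125/3559) = (3559/125). Reduce: 3559 ≡ 59 (mod 125). Now have -(59/125).
125 ≡ 1 (mod 4), so quadratic reciprocity gives (59/125) = (125/59). Reduce: 125 ≡ 7 (mod 59). Now have -(7/59).
Both 7 ≡ 3 and 59 ≡ 3 (mod 4), so reciprocity gives (7/59) = -(59/7). Reduce: 59 ≡ 3 (mod 7). Now have (3/7).
Both 3 ≡ 3 and 7 ≡ 3 (mod 4), so reciprocity gives (3/7) = -(7/3). Reduce: 7 ≡ 1 (mod 3). Now have -(1/3).
(1/3) = 1. Collecting the sign factors: -1.
Second factor (8929/4559):
Reduce the numerator: 8929 ≡ 4370 (mod 4559), so (8929/4559) = (4370/4559).
Factor out 2: 4370 = 2·2185. Since 4559 ≡ 7 (mod 8), (2/4559) = +1. Now have (2185/4559).
2185 ≡ 1 (mod 4), so quadratic reciprocity gives (2185/4559) = (4559/2185). Reduce: 4559 ≡ 189 (mod 2185). Now have (189/2185).
189 ≡ 1 (mod 4), so quadratic reciprocity gives (189/2185) = (2185/189). Reduce: 2185 ≡ 106 (mod 189). Now have (106/189).
Factor out 2: 106 = 2·53. Since 189 ≡ 5 (mod 8), (2/189) = -1. Now have -(53/189).
53 ≡ 1 (mod 4), so quadratic reciprocity gives (53/189) = (189/53). Reduce: 189 ≡ 30 (mod 53). Now have -(30/53).
Factor out 2: 30 = 2·15. Since 53 ≡ 5 (mod 8), (2/53) = -1. Now have (15/53).
53 ≡ 1 (mod 4), so quadratic reciprocity gives (15/53) = (53/15). Reduce: 53 ≡ 8 (mod 15). Now have (8/15).
Factor out 2: 8 = 2^3. Since 15 ≡ 7 (mod 8), (2/15) = +1, and (2/15)^3 = +1. Now have (1/15).
(1/15) = 1. Collecting the sign factors: 1.
Product: (-1)·(1) = -1.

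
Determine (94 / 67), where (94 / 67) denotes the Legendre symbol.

-1

Reduce the numerator: 94 ≡ 27 (mod 67), so (94 / 67) = (27 / 67).
Both 27 ≡ 3 and 67 ≡ 3 (mod 4), so reciprocity gives (27 / 67) = -(67 / 27). Reduce: 67 ≡ 13 (mod 27). Now have -(13 / 27).
13 ≡ 1 (mod 4), so quadratic reciprocity gives (13 / 27) = (27 / 13). Reduce: 27 ≡ 1 (mod 13). Now have -(1 / 13).
(1 / 13) = 1. Collecting the sign factors: -1.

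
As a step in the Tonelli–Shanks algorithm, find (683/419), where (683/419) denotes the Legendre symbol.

1

Reduce the numerator: 683 ≡ 264 (mod 419), so (683/419) = (264/419).
Factor out 2: 264 = 2^3·33. Since 419 ≡ 3 (mod 8), (2/419) = -1, and (2/419)^3 = -1. Now have -(33/419).
33 ≡ 1 (mod 4), so quadratic reciprocity gives (33/419) = (419/33). Reduce: 419 ≡ 23 (mod 33). Now have -(23/33).
33 ≡ 1 (mod 4), so quadratic reciprocity gives (23/33) = (33/23). Reduce: 33 ≡ 10 (mod 23). Now have -(10/23).
Factor out 2: 10 = 2·5. Since 23 ≡ 7 (mod 8), (2/23) = +1. Now have -(5/23).
5 ≡ 1 (mod 4), so quadratic reciprocity gives (5/23) = (23/5). Reduce: 23 ≡ 3 (mod 5). Now have -(3/5).
5 ≡ 1 (mod 4), so quadratic reciprocity gives (3/5) = (5/3). Reduce: 5 ≡ 2 (mod 3). Now have -(2/3).
Factor out 2: 2 = 2. Since 3 ≡ 3 (mod 8), (2/3) = -1. Now have (1/3).
(1/3) = 1. Collecting the sign factors: 1.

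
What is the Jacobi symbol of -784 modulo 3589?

(-784 / 3589)
  = (2805 / 3589)    [-784 ≡ 2805 mod 3589]
  = (3589 / 2805)    [QR: 2805 ≡ 1 mod 4, sign kept]
  = (784 / 2805)    [3589 ≡ 784 mod 2805]
  = (49 / 2805)    [2805 ≡ 5 mod 8 ⇒ (2 / 2805)^4 = +1]
  = (2805 / 49)    [QR: 49 ≡ 1 mod 4, sign kept]
  = (12 / 49)    [2805 ≡ 12 mod 49]
  = (3 / 49)    [49 ≡ 1 mod 8 ⇒ (2 / 49)^2 = +1]
  = (49 / 3)    [QR: 49 ≡ 1 mod 4, sign kept]
  = (1 / 3)    [49 ≡ 1 mod 3]
  = 1    [(1 / 3) = 1]

1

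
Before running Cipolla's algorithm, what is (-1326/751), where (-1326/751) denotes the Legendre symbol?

-1

Reduce the numerator: -1326 ≡ 176 (mod 751), so (-1326/751) = (176/751).
Factor out 2: 176 = 2^4·11. Since 751 ≡ 7 (mod 8), (2/751) = +1, and (2/751)^4 = +1. Now have (11/751).
Both 11 ≡ 3 and 751 ≡ 3 (mod 4), so reciprocity gives (11/751) = -(751/11). Reduce: 751 ≡ 3 (mod 11). Now have -(3/11).
Both 3 ≡ 3 and 11 ≡ 3 (mod 4), so reciprocity gives (3/11) = -(11/3). Reduce: 11 ≡ 2 (mod 3). Now have (2/3).
Factor out 2: 2 = 2. Since 3 ≡ 3 (mod 8), (2/3) = -1. Now have -(1/3).
(1/3) = 1. Collecting the sign factors: -1.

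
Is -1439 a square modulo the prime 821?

yes

(-1439|821)
  = (1439|821)    [821 ≡ 1 mod 4 ⇒ (-1|821) = +1]
  = (618|821)    [1439 ≡ 618 mod 821]
  = -(309|821)    [821 ≡ 5 mod 8 ⇒ (2|821) = -1]
  = -(821|309)    [QR: 309 ≡ 1 mod 4, sign kept]
  = -(203|309)    [821 ≡ 203 mod 309]
  = -(309|203)    [QR: 309 ≡ 1 mod 4, sign kept]
  = -(106|203)    [309 ≡ 106 mod 203]
  = (53|203)    [203 ≡ 3 mod 8 ⇒ (2|203) = -1]
  = (203|53)    [QR: 53 ≡ 1 mod 4, sign kept]
  = (44|53)    [203 ≡ 44 mod 53]
  = (11|53)    [53 ≡ 5 mod 8 ⇒ (2|53)^2 = +1]
  = (53|11)    [QR: 53 ≡ 1 mod 4, sign kept]
  = (9|11)    [53 ≡ 9 mod 11]
  = (11|9)    [QR: 9 ≡ 1 mod 4, sign kept]
  = (2|9)    [11 ≡ 2 mod 9]
  = (1|9)    [9 ≡ 1 mod 8 ⇒ (2|9) = +1]
  = 1    [(1|9) = 1]
(-1439|821) = 1, and 821 is prime, so -1439 is a quadratic residue mod 821.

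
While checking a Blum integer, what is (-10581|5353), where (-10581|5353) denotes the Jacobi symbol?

-1

Reduce the numerator: -10581 ≡ 125 (mod 5353), so (-10581|5353) = (125|5353).
125 ≡ 1 (mod 4), so quadratic reciprocity gives (125|5353) = (5353|125). Reduce: 5353 ≡ 103 (mod 125). Now have (103|125).
125 ≡ 1 (mod 4), so quadratic reciprocity gives (103|125) = (125|103). Reduce: 125 ≡ 22 (mod 103). Now have (22|103).
Factor out 2: 22 = 2·11. Since 103 ≡ 7 (mod 8), (2|103) = +1. Now have (11|103).
Both 11 ≡ 3 and 103 ≡ 3 (mod 4), so reciprocity gives (11|103) = -(103|11). Reduce: 103 ≡ 4 (mod 11). Now have -(4|11).
Factor out 2: 4 = 2^2. Since 11 ≡ 3 (mod 8), (2|11) = -1, and (2|11)^2 = +1. Now have -(1|11).
(1|11) = 1. Collecting the sign factors: -1.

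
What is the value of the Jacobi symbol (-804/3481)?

1

Pull out -1: (-804/3481) = (-1/3481)·(804/3481). Since 3481 ≡ 1 (mod 4), (-1/3481) = +1. Now have (804/3481).
Factor out 2: 804 = 2^2·201. Since 3481 ≡ 1 (mod 8), (2/3481) = +1, and (2/3481)^2 = +1. Now have (201/3481).
201 ≡ 1 (mod 4), so quadratic reciprocity gives (201/3481) = (3481/201). Reduce: 3481 ≡ 64 (mod 201). Now have (64/201).
Factor out 2: 64 = 2^6. Since 201 ≡ 1 (mod 8), (2/201) = +1, and (2/201)^6 = +1. Now have (1/201).
(1/201) = 1. Collecting the sign factors: 1.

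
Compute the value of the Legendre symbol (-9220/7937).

-1

Reduce the numerator: -9220 ≡ 6654 (mod 7937), so (-9220/7937) = (6654/7937).
Factor out 2: 6654 = 2·3327. Since 7937 ≡ 1 (mod 8), (2/7937) = +1. Now have (3327/7937).
7937 ≡ 1 (mod 4), so quadratic reciprocity gives (3327/7937) = (7937/3327). Reduce: 7937 ≡ 1283 (mod 3327). Now have (1283/3327).
Both 1283 ≡ 3 and 3327 ≡ 3 (mod 4), so reciprocity gives (1283/3327) = -(3327/1283). Reduce: 3327 ≡ 761 (mod 1283). Now have -(761/1283).
761 ≡ 1 (mod 4), so quadratic reciprocity gives (761/1283) = (1283/761). Reduce: 1283 ≡ 522 (mod 761). Now have -(522/761).
Factor out 2: 522 = 2·261. Since 761 ≡ 1 (mod 8), (2/761) = +1. Now have -(261/761).
261 ≡ 1 (mod 4), so quadratic reciprocity gives (261/761) = (761/261). Reduce: 761 ≡ 239 (mod 261). Now have -(239/261).
261 ≡ 1 (mod 4), so quadratic reciprocity gives (239/261) = (261/239). Reduce: 261 ≡ 22 (mod 239). Now have -(22/239).
Factor out 2: 22 = 2·11. Since 239 ≡ 7 (mod 8), (2/239) = +1. Now have -(11/239).
Both 11 ≡ 3 and 239 ≡ 3 (mod 4), so reciprocity gives (11/239) = -(239/11). Reduce: 239 ≡ 8 (mod 11). Now have (8/11).
Factor out 2: 8 = 2^3. Since 11 ≡ 3 (mod 8), (2/11) = -1, and (2/11)^3 = -1. Now have -(1/11).
(1/11) = 1. Collecting the sign factors: -1.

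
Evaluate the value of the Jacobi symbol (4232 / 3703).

0

Reduce the numerator: 4232 ≡ 529 (mod 3703), so (4232 / 3703) = (529 / 3703).
529 ≡ 1 (mod 4), so quadratic reciprocity gives (529 / 3703) = (3703 / 529). Reduce: 3703 ≡ 0 (mod 529). Now have (0 / 529).
The numerator is now 0 with denominator 529 > 1: the symbol is 0.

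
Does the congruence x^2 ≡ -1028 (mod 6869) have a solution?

Pull out -1: (-1028|6869) = (-1|6869)·(1028|6869). Since 6869 ≡ 1 (mod 4), (-1|6869) = +1. Now have (1028|6869).
Factor out 2: 1028 = 2^2·257. Since 6869 ≡ 5 (mod 8), (2|6869) = -1, and (2|6869)^2 = +1. Now have (257|6869).
257 ≡ 1 (mod 4), so quadratic reciprocity gives (257|6869) = (6869|257). Reduce: 6869 ≡ 187 (mod 257). Now have (187|257).
257 ≡ 1 (mod 4), so quadratic reciprocity gives (187|257) = (257|187). Reduce: 257 ≡ 70 (mod 187). Now have (70|187).
Factor out 2: 70 = 2·35. Since 187 ≡ 3 (mod 8), (2|187) = -1. Now have -(35|187).
Both 35 ≡ 3 and 187 ≡ 3 (mod 4), so reciprocity gives (35|187) = -(187|35). Reduce: 187 ≡ 12 (mod 35). Now have (12|35).
Factor out 2: 12 = 2^2·3. Since 35 ≡ 3 (mod 8), (2|35) = -1, and (2|35)^2 = +1. Now have (3|35).
Both 3 ≡ 3 and 35 ≡ 3 (mod 4), so reciprocity gives (3|35) = -(35|3). Reduce: 35 ≡ 2 (mod 3). Now have -(2|3).
Factor out 2: 2 = 2. Since 3 ≡ 3 (mod 8), (2|3) = -1. Now have (1|3).
(1|3) = 1. Collecting the sign factors: 1.
The Legendre symbol is 1, so x^2 ≡ -1028 (mod 6869) has solution.

yes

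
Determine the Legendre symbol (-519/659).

(-519/659)
  = (140/659)    [-519 ≡ 140 mod 659]
  = (35/659)    [659 ≡ 3 mod 8 ⇒ (2/659)^2 = +1]
  = -(659/35)    [QR: both ≡ 3 mod 4, sign flips]
  = -(29/35)    [659 ≡ 29 mod 35]
  = -(35/29)    [QR: 29 ≡ 1 mod 4, sign kept]
  = -(6/29)    [35 ≡ 6 mod 29]
  = (3/29)    [29 ≡ 5 mod 8 ⇒ (2/29) = -1]
  = (29/3)    [QR: 29 ≡ 1 mod 4, sign kept]
  = (2/3)    [29 ≡ 2 mod 3]
  = -(1/3)    [3 ≡ 3 mod 8 ⇒ (2/3) = -1]
  = -1    [(1/3) = 1]

-1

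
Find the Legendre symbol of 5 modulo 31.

(5/31)
  = (31/5)    [QR: 5 ≡ 1 mod 4, sign kept]
  = (1/5)    [31 ≡ 1 mod 5]
  = 1    [(1/5) = 1]

1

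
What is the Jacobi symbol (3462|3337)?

(3462|3337)
  = (125|3337)    [3462 ≡ 125 mod 3337]
  = (3337|125)    [QR: 125 ≡ 1 mod 4, sign kept]
  = (87|125)    [3337 ≡ 87 mod 125]
  = (125|87)    [QR: 125 ≡ 1 mod 4, sign kept]
  = (38|87)    [125 ≡ 38 mod 87]
  = (19|87)    [87 ≡ 7 mod 8 ⇒ (2|87) = +1]
  = -(87|19)    [QR: both ≡ 3 mod 4, sign flips]
  = -(11|19)    [87 ≡ 11 mod 19]
  = (19|11)    [QR: both ≡ 3 mod 4, sign flips]
  = (8|11)    [19 ≡ 8 mod 11]
  = -(1|11)    [11 ≡ 3 mod 8 ⇒ (2|11)^3 = -1]
  = -1    [(1|11) = 1]

-1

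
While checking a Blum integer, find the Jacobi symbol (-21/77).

Reduce the numerator: -21 ≡ 56 (mod 77), so (-21/77) = (56/77).
Factor out 2: 56 = 2^3·7. Since 77 ≡ 5 (mod 8), (2/77) = -1, and (2/77)^3 = -1. Now have -(7/77).
77 ≡ 1 (mod 4), so quadratic reciprocity gives (7/77) = (77/7). Reduce: 77 ≡ 0 (mod 7). Now have -(0/7).
The numerator is now 0 with denominator 7 > 1: the symbol is 0.

0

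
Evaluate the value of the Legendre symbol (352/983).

-1

Factor out 2: 352 = 2^5·11. Since 983 ≡ 7 (mod 8), (2/983) = +1, and (2/983)^5 = +1. Now have (11/983).
Both 11 ≡ 3 and 983 ≡ 3 (mod 4), so reciprocity gives (11/983) = -(983/11). Reduce: 983 ≡ 4 (mod 11). Now have -(4/11).
Factor out 2: 4 = 2^2. Since 11 ≡ 3 (mod 8), (2/11) = -1, and (2/11)^2 = +1. Now have -(1/11).
(1/11) = 1. Collecting the sign factors: -1.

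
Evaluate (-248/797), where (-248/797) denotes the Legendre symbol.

1

Pull out -1: (-248/797) = (-1/797)·(248/797). Since 797 ≡ 1 (mod 4), (-1/797) = +1. Now have (248/797).
Factor out 2: 248 = 2^3·31. Since 797 ≡ 5 (mod 8), (2/797) = -1, and (2/797)^3 = -1. Now have -(31/797).
797 ≡ 1 (mod 4), so quadratic reciprocity gives (31/797) = (797/31). Reduce: 797 ≡ 22 (mod 31). Now have -(22/31).
Factor out 2: 22 = 2·11. Since 31 ≡ 7 (mod 8), (2/31) = +1. Now have -(11/31).
Both 11 ≡ 3 and 31 ≡ 3 (mod 4), so reciprocity gives (11/31) = -(31/11). Reduce: 31 ≡ 9 (mod 11). Now have (9/11).
9 ≡ 1 (mod 4), so quadratic reciprocity gives (9/11) = (11/9). Reduce: 11 ≡ 2 (mod 9). Now have (2/9).
Factor out 2: 2 = 2. Since 9 ≡ 1 (mod 8), (2/9) = +1. Now have (1/9).
(1/9) = 1. Collecting the sign factors: 1.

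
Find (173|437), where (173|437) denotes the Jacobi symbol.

-1

(173|437)
  = (437|173)    [QR: 173 ≡ 1 mod 4, sign kept]
  = (91|173)    [437 ≡ 91 mod 173]
  = (173|91)    [QR: 173 ≡ 1 mod 4, sign kept]
  = (82|91)    [173 ≡ 82 mod 91]
  = -(41|91)    [91 ≡ 3 mod 8 ⇒ (2|91) = -1]
  = -(91|41)    [QR: 41 ≡ 1 mod 4, sign kept]
  = -(9|41)    [91 ≡ 9 mod 41]
  = -(41|9)    [QR: 9 ≡ 1 mod 4, sign kept]
  = -(5|9)    [41 ≡ 5 mod 9]
  = -(9|5)    [QR: 5 ≡ 1 mod 4, sign kept]
  = -(4|5)    [9 ≡ 4 mod 5]
  = -(1|5)    [5 ≡ 5 mod 8 ⇒ (2|5)^2 = +1]
  = -1    [(1|5) = 1]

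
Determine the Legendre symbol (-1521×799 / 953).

By multiplicativity, (-1521·799 / 953) = (-1521 / 953)·(799 / 953).
First factor (-1521 / 953):
(-1521 / 953)
  = (385 / 953)    [-1521 ≡ 385 mod 953]
  = (953 / 385)    [QR: 385 ≡ 1 mod 4, sign kept]
  = (183 / 385)    [953 ≡ 183 mod 385]
  = (385 / 183)    [QR: 385 ≡ 1 mod 4, sign kept]
  = (19 / 183)    [385 ≡ 19 mod 183]
  = -(183 / 19)    [QR: both ≡ 3 mod 4, sign flips]
  = -(12 / 19)    [183 ≡ 12 mod 19]
  = -(3 / 19)    [19 ≡ 3 mod 8 ⇒ (2 / 19)^2 = +1]
  = (19 / 3)    [QR: both ≡ 3 mod 4, sign flips]
  = (1 / 3)    [19 ≡ 1 mod 3]
  = 1    [(1 / 3) = 1]
Second factor (799 / 953):
(799 / 953)
  = (953 / 799)    [QR: 953 ≡ 1 mod 4, sign kept]
  = (154 / 799)    [953 ≡ 154 mod 799]
  = (77 / 799)    [799 ≡ 7 mod 8 ⇒ (2 / 799) = +1]
  = (799 / 77)    [QR: 77 ≡ 1 mod 4, sign kept]
  = (29 / 77)    [799 ≡ 29 mod 77]
  = (77 / 29)    [QR: 29 ≡ 1 mod 4, sign kept]
  = (19 / 29)    [77 ≡ 19 mod 29]
  = (29 / 19)    [QR: 29 ≡ 1 mod 4, sign kept]
  = (10 / 19)    [29 ≡ 10 mod 19]
  = -(5 / 19)    [19 ≡ 3 mod 8 ⇒ (2 / 19) = -1]
  = -(19 / 5)    [QR: 5 ≡ 1 mod 4, sign kept]
  = -(4 / 5)    [19 ≡ 4 mod 5]
  = -(1 / 5)    [5 ≡ 5 mod 8 ⇒ (2 / 5)^2 = +1]
  = -1    [(1 / 5) = 1]
Product: (1)·(-1) = -1.

-1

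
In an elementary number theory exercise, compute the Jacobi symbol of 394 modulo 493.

1

(394 / 493)
  = -(197 / 493)    [493 ≡ 5 mod 8 ⇒ (2 / 493) = -1]
  = -(493 / 197)    [QR: 197 ≡ 1 mod 4, sign kept]
  = -(99 / 197)    [493 ≡ 99 mod 197]
  = -(197 / 99)    [QR: 197 ≡ 1 mod 4, sign kept]
  = -(98 / 99)    [197 ≡ 98 mod 99]
  = (49 / 99)    [99 ≡ 3 mod 8 ⇒ (2 / 99) = -1]
  = (99 / 49)    [QR: 49 ≡ 1 mod 4, sign kept]
  = (1 / 49)    [99 ≡ 1 mod 49]
  = 1    [(1 / 49) = 1]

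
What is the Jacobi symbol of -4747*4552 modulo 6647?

1

By multiplicativity, (-4747·4552/6647) = (-4747/6647)·(4552/6647).
First factor (-4747/6647):
Reduce the numerator: -4747 ≡ 1900 (mod 6647), so (-4747/6647) = (1900/6647).
Factor out 2: 1900 = 2^2·475. Since 6647 ≡ 7 (mod 8), (2/6647) = +1, and (2/6647)^2 = +1. Now have (475/6647).
Both 475 ≡ 3 and 6647 ≡ 3 (mod 4), so reciprocity gives (475/6647) = -(6647/475). Reduce: 6647 ≡ 472 (mod 475). Now have -(472/475).
Factor out 2: 472 = 2^3·59. Since 475 ≡ 3 (mod 8), (2/475) = -1, and (2/475)^3 = -1. Now have (59/475).
Both 59 ≡ 3 and 475 ≡ 3 (mod 4), so reciprocity gives (59/475) = -(475/59). Reduce: 475 ≡ 3 (mod 59). Now have -(3/59).
Both 3 ≡ 3 and 59 ≡ 3 (mod 4), so reciprocity gives (3/59) = -(59/3). Reduce: 59 ≡ 2 (mod 3). Now have (2/3).
Factor out 2: 2 = 2. Since 3 ≡ 3 (mod 8), (2/3) = -1. Now have -(1/3).
(1/3) = 1. Collecting the sign factors: -1.
Second factor (4552/6647):
Factor out 2: 4552 = 2^3·569. Since 6647 ≡ 7 (mod 8), (2/6647) = +1, and (2/6647)^3 = +1. Now have (569/6647).
569 ≡ 1 (mod 4), so quadratic reciprocity gives (569/6647) = (6647/569). Reduce: 6647 ≡ 388 (mod 569). Now have (388/569).
Factor out 2: 388 = 2^2·97. Since 569 ≡ 1 (mod 8), (2/569) = +1, and (2/569)^2 = +1. Now have (97/569).
97 ≡ 1 (mod 4), so quadratic reciprocity gives (97/569) = (569/97). Reduce: 569 ≡ 84 (mod 97). Now have (84/97).
Factor out 2: 84 = 2^2·21. Since 97 ≡ 1 (mod 8), (2/97) = +1, and (2/97)^2 = +1. Now have (21/97).
21 ≡ 1 (mod 4), so quadratic reciprocity gives (21/97) = (97/21). Reduce: 97 ≡ 13 (mod 21). Now have (13/21).
13 ≡ 1 (mod 4), so quadratic reciprocity gives (13/21) = (21/13). Reduce: 21 ≡ 8 (mod 13). Now have (8/13).
Factor out 2: 8 = 2^3. Since 13 ≡ 5 (mod 8), (2/13) = -1, and (2/13)^3 = -1. Now have -(1/13).
(1/13) = 1. Collecting the sign factors: -1.
Product: (-1)·(-1) = 1.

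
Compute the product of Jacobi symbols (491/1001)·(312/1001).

By multiplicativity, (491·312/1001) = (491/1001)·(312/1001).
First factor (491/1001):
(491/1001)
  = (1001/491)    [QR: 1001 ≡ 1 mod 4, sign kept]
  = (19/491)    [1001 ≡ 19 mod 491]
  = -(491/19)    [QR: both ≡ 3 mod 4, sign flips]
  = -(16/19)    [491 ≡ 16 mod 19]
  = -(1/19)    [19 ≡ 3 mod 8 ⇒ (2/19)^4 = +1]
  = -1    [(1/19) = 1]
Second factor (312/1001):
(312/1001)
  = (39/1001)    [1001 ≡ 1 mod 8 ⇒ (2/1001)^3 = +1]
  = (1001/39)    [QR: 1001 ≡ 1 mod 4, sign kept]
  = (26/39)    [1001 ≡ 26 mod 39]
  = (13/39)    [39 ≡ 7 mod 8 ⇒ (2/39) = +1]
  = (39/13)    [QR: 13 ≡ 1 mod 4, sign kept]
  = (0/13)    [39 ≡ 0 mod 13]
  = 0    [numerator 0, gcd > 1]
Product: (-1)·(0) = 0.

0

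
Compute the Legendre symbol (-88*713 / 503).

By multiplicativity, (-88·713 / 503) = (-88 / 503)·(713 / 503).
First factor (-88 / 503):
Reduce the numerator: -88 ≡ 415 (mod 503), so (-88 / 503) = (415 / 503).
Both 415 ≡ 3 and 503 ≡ 3 (mod 4), so reciprocity gives (415 / 503) = -(503 / 415). Reduce: 503 ≡ 88 (mod 415). Now have -(88 / 415).
Factor out 2: 88 = 2^3·11. Since 415 ≡ 7 (mod 8), (2 / 415) = +1, and (2 / 415)^3 = +1. Now have -(11 / 415).
Both 11 ≡ 3 and 415 ≡ 3 (mod 4), so reciprocity gives (11 / 415) = -(415 / 11). Reduce: 415 ≡ 8 (mod 11). Now have (8 / 11).
Factor out 2: 8 = 2^3. Since 11 ≡ 3 (mod 8), (2 / 11) = -1, and (2 / 11)^3 = -1. Now have -(1 / 11).
(1 / 11) = 1. Collecting the sign factors: -1.
Second factor (713 / 503):
Reduce the numerator: 713 ≡ 210 (mod 503), so (713 / 503) = (210 / 503).
Factor out 2: 210 = 2·105. Since 503 ≡ 7 (mod 8), (2 / 503) = +1. Now have (105 / 503).
105 ≡ 1 (mod 4), so quadratic reciprocity gives (105 / 503) = (503 / 105). Reduce: 503 ≡ 83 (mod 105). Now have (83 / 105).
105 ≡ 1 (mod 4), so quadratic reciprocity gives (83 / 105) = (105 / 83). Reduce: 105 ≡ 22 (mod 83). Now have (22 / 83).
Factor out 2: 22 = 2·11. Since 83 ≡ 3 (mod 8), (2 / 83) = -1. Now have -(11 / 83).
Both 11 ≡ 3 and 83 ≡ 3 (mod 4), so reciprocity gives (11 / 83) = -(83 / 11). Reduce: 83 ≡ 6 (mod 11). Now have (6 / 11).
Factor out 2: 6 = 2·3. Since 11 ≡ 3 (mod 8), (2 / 11) = -1. Now have -(3 / 11).
Both 3 ≡ 3 and 11 ≡ 3 (mod 4), so reciprocity gives (3 / 11) = -(11 / 3). Reduce: 11 ≡ 2 (mod 3). Now have (2 / 3).
Factor out 2: 2 = 2. Since 3 ≡ 3 (mod 8), (2 / 3) = -1. Now have -(1 / 3).
(1 / 3) = 1. Collecting the sign factors: -1.
Product: (-1)·(-1) = 1.

1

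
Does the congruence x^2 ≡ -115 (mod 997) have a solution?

no

Reduce the numerator: -115 ≡ 882 (mod 997), so (-115/997) = (882/997).
Factor out 2: 882 = 2·441. Since 997 ≡ 5 (mod 8), (2/997) = -1. Now have -(441/997).
441 ≡ 1 (mod 4), so quadratic reciprocity gives (441/997) = (997/441). Reduce: 997 ≡ 115 (mod 441). Now have -(115/441).
441 ≡ 1 (mod 4), so quadratic reciprocity gives (115/441) = (441/115). Reduce: 441 ≡ 96 (mod 115). Now have -(96/115).
Factor out 2: 96 = 2^5·3. Since 115 ≡ 3 (mod 8), (2/115) = -1, and (2/115)^5 = -1. Now have (3/115).
Both 3 ≡ 3 and 115 ≡ 3 (mod 4), so reciprocity gives (3/115) = -(115/3). Reduce: 115 ≡ 1 (mod 3). Now have -(1/3).
(1/3) = 1. Collecting the sign factors: -1.
(-115/997) = -1, and 997 is prime, so -115 is not a quadratic residue mod 997.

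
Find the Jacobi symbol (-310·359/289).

1

By multiplicativity, (-310·359/289) = (-310/289)·(359/289).
First factor (-310/289):
Reduce the numerator: -310 ≡ 268 (mod 289), so (-310/289) = (268/289).
Factor out 2: 268 = 2^2·67. Since 289 ≡ 1 (mod 8), (2/289) = +1, and (2/289)^2 = +1. Now have (67/289).
289 ≡ 1 (mod 4), so quadratic reciprocity gives (67/289) = (289/67). Reduce: 289 ≡ 21 (mod 67). Now have (21/67).
21 ≡ 1 (mod 4), so quadratic reciprocity gives (21/67) = (67/21). Reduce: 67 ≡ 4 (mod 21). Now have (4/21).
Factor out 2: 4 = 2^2. Since 21 ≡ 5 (mod 8), (2/21) = -1, and (2/21)^2 = +1. Now have (1/21).
(1/21) = 1. Collecting the sign factors: 1.
Second factor (359/289):
Reduce the numerator: 359 ≡ 70 (mod 289), so (359/289) = (70/289).
Factor out 2: 70 = 2·35. Since 289 ≡ 1 (mod 8), (2/289) = +1. Now have (35/289).
289 ≡ 1 (mod 4), so quadratic reciprocity gives (35/289) = (289/35). Reduce: 289 ≡ 9 (mod 35). Now have (9/35).
9 ≡ 1 (mod 4), so quadratic reciprocity gives (9/35) = (35/9). Reduce: 35 ≡ 8 (mod 9). Now have (8/9).
Factor out 2: 8 = 2^3. Since 9 ≡ 1 (mod 8), (2/9) = +1, and (2/9)^3 = +1. Now have (1/9).
(1/9) = 1. Collecting the sign factors: 1.
Product: (1)·(1) = 1.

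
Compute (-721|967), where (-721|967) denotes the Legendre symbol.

1

(-721|967)
  = (246|967)    [-721 ≡ 246 mod 967]
  = (123|967)    [967 ≡ 7 mod 8 ⇒ (2|967) = +1]
  = -(967|123)    [QR: both ≡ 3 mod 4, sign flips]
  = -(106|123)    [967 ≡ 106 mod 123]
  = (53|123)    [123 ≡ 3 mod 8 ⇒ (2|123) = -1]
  = (123|53)    [QR: 53 ≡ 1 mod 4, sign kept]
  = (17|53)    [123 ≡ 17 mod 53]
  = (53|17)    [QR: 17 ≡ 1 mod 4, sign kept]
  = (2|17)    [53 ≡ 2 mod 17]
  = (1|17)    [17 ≡ 1 mod 8 ⇒ (2|17) = +1]
  = 1    [(1|17) = 1]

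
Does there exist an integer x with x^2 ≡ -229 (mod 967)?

no

Reduce the numerator: -229 ≡ 738 (mod 967), so (-229|967) = (738|967).
Factor out 2: 738 = 2·369. Since 967 ≡ 7 (mod 8), (2|967) = +1. Now have (369|967).
369 ≡ 1 (mod 4), so quadratic reciprocity gives (369|967) = (967|369). Reduce: 967 ≡ 229 (mod 369). Now have (229|369).
229 ≡ 1 (mod 4), so quadratic reciprocity gives (229|369) = (369|229). Reduce: 369 ≡ 140 (mod 229). Now have (140|229).
Factor out 2: 140 = 2^2·35. Since 229 ≡ 5 (mod 8), (2|229) = -1, and (2|229)^2 = +1. Now have (35|229).
229 ≡ 1 (mod 4), so quadratic reciprocity gives (35|229) = (229|35). Reduce: 229 ≡ 19 (mod 35). Now have (19|35).
Both 19 ≡ 3 and 35 ≡ 3 (mod 4), so reciprocity gives (19|35) = -(35|19). Reduce: 35 ≡ 16 (mod 19). Now have -(16|19).
Factor out 2: 16 = 2^4. Since 19 ≡ 3 (mod 8), (2|19) = -1, and (2|19)^4 = +1. Now have -(1|19).
(1|19) = 1. Collecting the sign factors: -1.
(-229|967) = -1, and 967 is prime, so -229 is not a quadratic residue mod 967.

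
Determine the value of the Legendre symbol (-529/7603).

-1

(-529/7603)
  = -(529/7603)    [7603 ≡ 3 mod 4 ⇒ (-1/7603) = -1]
  = -(7603/529)    [QR: 529 ≡ 1 mod 4, sign kept]
  = -(197/529)    [7603 ≡ 197 mod 529]
  = -(529/197)    [QR: 197 ≡ 1 mod 4, sign kept]
  = -(135/197)    [529 ≡ 135 mod 197]
  = -(197/135)    [QR: 197 ≡ 1 mod 4, sign kept]
  = -(62/135)    [197 ≡ 62 mod 135]
  = -(31/135)    [135 ≡ 7 mod 8 ⇒ (2/135) = +1]
  = (135/31)    [QR: both ≡ 3 mod 4, sign flips]
  = (11/31)    [135 ≡ 11 mod 31]
  = -(31/11)    [QR: both ≡ 3 mod 4, sign flips]
  = -(9/11)    [31 ≡ 9 mod 11]
  = -(11/9)    [QR: 9 ≡ 1 mod 4, sign kept]
  = -(2/9)    [11 ≡ 2 mod 9]
  = -(1/9)    [9 ≡ 1 mod 8 ⇒ (2/9) = +1]
  = -1    [(1/9) = 1]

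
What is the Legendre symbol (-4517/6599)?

1

(-4517/6599)
  = (2082/6599)    [-4517 ≡ 2082 mod 6599]
  = (1041/6599)    [6599 ≡ 7 mod 8 ⇒ (2/6599) = +1]
  = (6599/1041)    [QR: 1041 ≡ 1 mod 4, sign kept]
  = (353/1041)    [6599 ≡ 353 mod 1041]
  = (1041/353)    [QR: 353 ≡ 1 mod 4, sign kept]
  = (335/353)    [1041 ≡ 335 mod 353]
  = (353/335)    [QR: 353 ≡ 1 mod 4, sign kept]
  = (18/335)    [353 ≡ 18 mod 335]
  = (9/335)    [335 ≡ 7 mod 8 ⇒ (2/335) = +1]
  = (335/9)    [QR: 9 ≡ 1 mod 4, sign kept]
  = (2/9)    [335 ≡ 2 mod 9]
  = (1/9)    [9 ≡ 1 mod 8 ⇒ (2/9) = +1]
  = 1    [(1/9) = 1]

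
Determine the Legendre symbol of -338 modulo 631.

(-338|631)
  = (293|631)    [-338 ≡ 293 mod 631]
  = (631|293)    [QR: 293 ≡ 1 mod 4, sign kept]
  = (45|293)    [631 ≡ 45 mod 293]
  = (293|45)    [QR: 45 ≡ 1 mod 4, sign kept]
  = (23|45)    [293 ≡ 23 mod 45]
  = (45|23)    [QR: 45 ≡ 1 mod 4, sign kept]
  = (22|23)    [45 ≡ 22 mod 23]
  = (11|23)    [23 ≡ 7 mod 8 ⇒ (2|23) = +1]
  = -(23|11)    [QR: both ≡ 3 mod 4, sign flips]
  = -(1|11)    [23 ≡ 1 mod 11]
  = -1    [(1|11) = 1]

-1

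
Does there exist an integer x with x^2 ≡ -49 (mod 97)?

yes

(-49/97)
  = (49/97)    [97 ≡ 1 mod 4 ⇒ (-1/97) = +1]
  = (97/49)    [QR: 49 ≡ 1 mod 4, sign kept]
  = (48/49)    [97 ≡ 48 mod 49]
  = (3/49)    [49 ≡ 1 mod 8 ⇒ (2/49)^4 = +1]
  = (49/3)    [QR: 49 ≡ 1 mod 4, sign kept]
  = (1/3)    [49 ≡ 1 mod 3]
  = 1    [(1/3) = 1]
The Legendre symbol is 1, so x^2 ≡ -49 (mod 97) has solution.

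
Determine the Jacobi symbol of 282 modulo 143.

-1

Reduce the numerator: 282 ≡ 139 (mod 143), so (282/143) = (139/143).
Both 139 ≡ 3 and 143 ≡ 3 (mod 4), so reciprocity gives (139/143) = -(143/139). Reduce: 143 ≡ 4 (mod 139). Now have -(4/139).
Factor out 2: 4 = 2^2. Since 139 ≡ 3 (mod 8), (2/139) = -1, and (2/139)^2 = +1. Now have -(1/139).
(1/139) = 1. Collecting the sign factors: -1.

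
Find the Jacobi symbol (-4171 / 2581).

-1

Reduce the numerator: -4171 ≡ 991 (mod 2581), so (-4171 / 2581) = (991 / 2581).
2581 ≡ 1 (mod 4), so quadratic reciprocity gives (991 / 2581) = (2581 / 991). Reduce: 2581 ≡ 599 (mod 991). Now have (599 / 991).
Both 599 ≡ 3 and 991 ≡ 3 (mod 4), so reciprocity gives (599 / 991) = -(991 / 599). Reduce: 991 ≡ 392 (mod 599). Now have -(392 / 599).
Factor out 2: 392 = 2^3·49. Since 599 ≡ 7 (mod 8), (2 / 599) = +1, and (2 / 599)^3 = +1. Now have -(49 / 599).
49 ≡ 1 (mod 4), so quadratic reciprocity gives (49 / 599) = (599 / 49). Reduce: 599 ≡ 11 (mod 49). Now have -(11 / 49).
49 ≡ 1 (mod 4), so quadratic reciprocity gives (11 / 49) = (49 / 11). Reduce: 49 ≡ 5 (mod 11). Now have -(5 / 11).
5 ≡ 1 (mod 4), so quadratic reciprocity gives (5 / 11) = (11 / 5). Reduce: 11 ≡ 1 (mod 5). Now have -(1 / 5).
(1 / 5) = 1. Collecting the sign factors: -1.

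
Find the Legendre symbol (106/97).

(106/97)
  = (9/97)    [106 ≡ 9 mod 97]
  = (97/9)    [QR: 9 ≡ 1 mod 4, sign kept]
  = (7/9)    [97 ≡ 7 mod 9]
  = (9/7)    [QR: 9 ≡ 1 mod 4, sign kept]
  = (2/7)    [9 ≡ 2 mod 7]
  = (1/7)    [7 ≡ 7 mod 8 ⇒ (2/7) = +1]
  = 1    [(1/7) = 1]

1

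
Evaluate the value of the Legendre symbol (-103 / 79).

(-103 / 79)
  = (55 / 79)    [-103 ≡ 55 mod 79]
  = -(79 / 55)    [QR: both ≡ 3 mod 4, sign flips]
  = -(24 / 55)    [79 ≡ 24 mod 55]
  = -(3 / 55)    [55 ≡ 7 mod 8 ⇒ (2 / 55)^3 = +1]
  = (55 / 3)    [QR: both ≡ 3 mod 4, sign flips]
  = (1 / 3)    [55 ≡ 1 mod 3]
  = 1    [(1 / 3) = 1]

1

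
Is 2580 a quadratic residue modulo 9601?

Factor out 2: 2580 = 2^2·645. Since 9601 ≡ 1 (mod 8), (2/9601) = +1, and (2/9601)^2 = +1. Now have (645/9601).
645 ≡ 1 (mod 4), so quadratic reciprocity gives (645/9601) = (9601/645). Reduce: 9601 ≡ 571 (mod 645). Now have (571/645).
645 ≡ 1 (mod 4), so quadratic reciprocity gives (571/645) = (645/571). Reduce: 645 ≡ 74 (mod 571). Now have (74/571).
Factor out 2: 74 = 2·37. Since 571 ≡ 3 (mod 8), (2/571) = -1. Now have -(37/571).
37 ≡ 1 (mod 4), so quadratic reciprocity gives (37/571) = (571/37). Reduce: 571 ≡ 16 (mod 37). Now have -(16/37).
Factor out 2: 16 = 2^4. Since 37 ≡ 5 (mod 8), (2/37) = -1, and (2/37)^4 = +1. Now have -(1/37).
(1/37) = 1. Collecting the sign factors: -1.
(2580/9601) = -1, and 9601 is prime, so 2580 is not a quadratic residue mod 9601.

no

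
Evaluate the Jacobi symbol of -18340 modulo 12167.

-1

(-18340|12167)
  = (5994|12167)    [-18340 ≡ 5994 mod 12167]
  = (2997|12167)    [12167 ≡ 7 mod 8 ⇒ (2|12167) = +1]
  = (12167|2997)    [QR: 2997 ≡ 1 mod 4, sign kept]
  = (179|2997)    [12167 ≡ 179 mod 2997]
  = (2997|179)    [QR: 2997 ≡ 1 mod 4, sign kept]
  = (133|179)    [2997 ≡ 133 mod 179]
  = (179|133)    [QR: 133 ≡ 1 mod 4, sign kept]
  = (46|133)    [179 ≡ 46 mod 133]
  = -(23|133)    [133 ≡ 5 mod 8 ⇒ (2|133) = -1]
  = -(133|23)    [QR: 133 ≡ 1 mod 4, sign kept]
  = -(18|23)    [133 ≡ 18 mod 23]
  = -(9|23)    [23 ≡ 7 mod 8 ⇒ (2|23) = +1]
  = -(23|9)    [QR: 9 ≡ 1 mod 4, sign kept]
  = -(5|9)    [23 ≡ 5 mod 9]
  = -(9|5)    [QR: 5 ≡ 1 mod 4, sign kept]
  = -(4|5)    [9 ≡ 4 mod 5]
  = -(1|5)    [5 ≡ 5 mod 8 ⇒ (2|5)^2 = +1]
  = -1    [(1|5) = 1]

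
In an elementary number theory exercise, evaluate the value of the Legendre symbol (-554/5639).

(-554/5639)
  = (5085/5639)    [-554 ≡ 5085 mod 5639]
  = (5639/5085)    [QR: 5085 ≡ 1 mod 4, sign kept]
  = (554/5085)    [5639 ≡ 554 mod 5085]
  = -(277/5085)    [5085 ≡ 5 mod 8 ⇒ (2/5085) = -1]
  = -(5085/277)    [QR: 277 ≡ 1 mod 4, sign kept]
  = -(99/277)    [5085 ≡ 99 mod 277]
  = -(277/99)    [QR: 277 ≡ 1 mod 4, sign kept]
  = -(79/99)    [277 ≡ 79 mod 99]
  = (99/79)    [QR: both ≡ 3 mod 4, sign flips]
  = (20/79)    [99 ≡ 20 mod 79]
  = (5/79)    [79 ≡ 7 mod 8 ⇒ (2/79)^2 = +1]
  = (79/5)    [QR: 5 ≡ 1 mod 4, sign kept]
  = (4/5)    [79 ≡ 4 mod 5]
  = (1/5)    [5 ≡ 5 mod 8 ⇒ (2/5)^2 = +1]
  = 1    [(1/5) = 1]

1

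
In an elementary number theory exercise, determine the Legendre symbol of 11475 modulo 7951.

1

Reduce the numerator: 11475 ≡ 3524 (mod 7951), so (11475/7951) = (3524/7951).
Factor out 2: 3524 = 2^2·881. Since 7951 ≡ 7 (mod 8), (2/7951) = +1, and (2/7951)^2 = +1. Now have (881/7951).
881 ≡ 1 (mod 4), so quadratic reciprocity gives (881/7951) = (7951/881). Reduce: 7951 ≡ 22 (mod 881). Now have (22/881).
Factor out 2: 22 = 2·11. Since 881 ≡ 1 (mod 8), (2/881) = +1. Now have (11/881).
881 ≡ 1 (mod 4), so quadratic reciprocity gives (11/881) = (881/11). Reduce: 881 ≡ 1 (mod 11). Now have (1/11).
(1/11) = 1. Collecting the sign factors: 1.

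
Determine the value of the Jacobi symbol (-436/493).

-1

Reduce the numerator: -436 ≡ 57 (mod 493), so (-436/493) = (57/493).
57 ≡ 1 (mod 4), so quadratic reciprocity gives (57/493) = (493/57). Reduce: 493 ≡ 37 (mod 57). Now have (37/57).
37 ≡ 1 (mod 4), so quadratic reciprocity gives (37/57) = (57/37). Reduce: 57 ≡ 20 (mod 37). Now have (20/37).
Factor out 2: 20 = 2^2·5. Since 37 ≡ 5 (mod 8), (2/37) = -1, and (2/37)^2 = +1. Now have (5/37).
5 ≡ 1 (mod 4), so quadratic reciprocity gives (5/37) = (37/5). Reduce: 37 ≡ 2 (mod 5). Now have (2/5).
Factor out 2: 2 = 2. Since 5 ≡ 5 (mod 8), (2/5) = -1. Now have -(1/5).
(1/5) = 1. Collecting the sign factors: -1.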